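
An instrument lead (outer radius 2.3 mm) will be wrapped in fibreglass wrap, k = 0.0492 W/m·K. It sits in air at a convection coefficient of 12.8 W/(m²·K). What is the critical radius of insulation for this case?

r_cr ≈ 3.84 mm

For a cylinder r_cr = k/h = 0.0492/12.8
r_cr = 3.84 mm; since the bare radius (2.3 mm) is below r_cr, adding a thin layer of insulation will *increase* heat loss.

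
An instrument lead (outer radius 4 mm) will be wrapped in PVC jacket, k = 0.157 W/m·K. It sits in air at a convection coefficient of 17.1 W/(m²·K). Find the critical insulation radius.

For a cylinder r_cr = k/h = 0.157/17.1
r_cr = 9.18 mm; since the bare radius (4 mm) is below r_cr, adding a thin layer of insulation will *increase* heat loss.

r_cr ≈ 9.18 mm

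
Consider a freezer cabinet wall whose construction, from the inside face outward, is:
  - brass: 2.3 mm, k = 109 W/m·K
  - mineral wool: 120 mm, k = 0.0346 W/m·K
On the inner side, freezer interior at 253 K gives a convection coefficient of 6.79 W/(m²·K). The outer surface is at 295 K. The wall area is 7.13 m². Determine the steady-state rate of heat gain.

Series thermal resistances:
R_inner film = 1/(h_i·A) = 1/(6.79×7.13) = 0.02066 K/W
R_brass = L/(kA) = 0.0023/(109×7.13) = 2.959×10^-6 K/W
R_mineral wool = L/(kA) = 0.12/(0.0346×7.13) = 0.4864 K/W
R_total = 0.5071 K/W
Q = ΔT / R_total = 42 / 0.5071

Q ≈ 82.8 W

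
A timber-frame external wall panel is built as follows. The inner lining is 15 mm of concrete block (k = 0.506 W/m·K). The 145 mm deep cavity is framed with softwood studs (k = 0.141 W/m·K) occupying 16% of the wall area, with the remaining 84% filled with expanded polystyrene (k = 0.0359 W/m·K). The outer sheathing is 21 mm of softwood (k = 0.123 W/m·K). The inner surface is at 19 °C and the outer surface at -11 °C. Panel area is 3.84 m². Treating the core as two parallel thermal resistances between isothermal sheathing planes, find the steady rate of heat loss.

Q ≈ 39 W

Sheathing layers in series; stud and cavity paths in parallel between them.
R_inner = 0.015/(0.506×3.84) = 0.00772 K/W
R_stud  = 0.145/(0.141×0.16×3.84) = 1.674 K/W
R_cav   = 0.145/(0.0359×0.84×3.84) = 1.252 K/W
1/R_core = 1/R_stud + 1/R_cav → R_core = 0.7163 K/W
R_outer = 0.021/(0.123×3.84) = 0.04446 K/W
R_total = 0.7685 K/W
Q = ΔT/R_total = 30/0.7685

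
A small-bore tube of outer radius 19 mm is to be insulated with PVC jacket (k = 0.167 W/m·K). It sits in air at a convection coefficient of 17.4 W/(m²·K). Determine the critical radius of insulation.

r_cr ≈ 9.6 mm

For a cylinder r_cr = k/h = 0.167/17.4
r_cr = 9.6 mm; since the bare radius (19 mm) is above r_cr, any added insulation will reduce heat loss.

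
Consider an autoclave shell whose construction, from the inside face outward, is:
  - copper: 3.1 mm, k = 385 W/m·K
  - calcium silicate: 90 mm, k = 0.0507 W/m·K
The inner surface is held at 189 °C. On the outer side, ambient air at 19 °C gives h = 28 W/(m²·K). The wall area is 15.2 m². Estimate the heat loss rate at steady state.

Q ≈ 1430 W

Thermal resistances in series:
R_copper = L/(kA) = 0.0031/(385×15.2) = 5.297×10^-7 K/W
R_calcium silicate = L/(kA) = 0.09/(0.0507×15.2) = 0.1168 K/W
R_outer film = 1/(h_o·A) = 1/(28×15.2) = 0.00235 K/W
R_total = 0.1191 K/W
Q = ΔT / R_total = 170 / 0.1191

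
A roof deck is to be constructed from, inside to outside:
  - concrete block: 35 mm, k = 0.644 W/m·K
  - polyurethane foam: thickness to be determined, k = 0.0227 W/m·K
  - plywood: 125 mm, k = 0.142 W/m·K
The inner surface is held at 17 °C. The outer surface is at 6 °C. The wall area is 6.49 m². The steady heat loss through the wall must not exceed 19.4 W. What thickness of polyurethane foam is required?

L ≈ 62.3 mm

Model the wall as resistances in series:
R_concrete block = L/(kA) = 0.035/(0.644×6.49) = 0.008374 K/W
R_plywood = L/(kA) = 0.125/(0.142×6.49) = 0.1356 K/W
Sum of the known resistances R_other = 0.144 K/W
Required total resistance R_tot = ΔT/Q_allow = 11/19.4 = 0.567 K/W
R_polyurethane foam = R_tot − R_other = 0.423 K/W
L = R·k·A = 0.423×0.0227×6.49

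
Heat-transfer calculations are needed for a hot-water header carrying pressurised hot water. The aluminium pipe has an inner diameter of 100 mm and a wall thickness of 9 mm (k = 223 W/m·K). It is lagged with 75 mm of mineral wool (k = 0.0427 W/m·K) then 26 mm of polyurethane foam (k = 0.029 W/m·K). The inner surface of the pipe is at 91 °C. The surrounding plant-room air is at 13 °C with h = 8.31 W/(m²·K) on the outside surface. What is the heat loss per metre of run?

q′ ≈ 18.8 W/m

For a radial system each layer contributes R = ln(r_out/r_in)/(2πkL); films add R = 1/(hA).
R_aluminium pipe wall = ln(59/50)/(2π×223×1) = 1.181×10^-4 K/W
R_mineral wool = ln(134/59)/(2π×0.0427×1) = 3.057 K/W
R_polyurethane foam = ln(160/134)/(2π×0.029×1) = 0.9732 K/W
R_outer film = 1/(h_o·2πr_oL) = 1/(8.31×2π×0.16×1) = 0.1197 K/W
R_total = 4.151 K/W
Q = ΔT/R_total = 78/4.151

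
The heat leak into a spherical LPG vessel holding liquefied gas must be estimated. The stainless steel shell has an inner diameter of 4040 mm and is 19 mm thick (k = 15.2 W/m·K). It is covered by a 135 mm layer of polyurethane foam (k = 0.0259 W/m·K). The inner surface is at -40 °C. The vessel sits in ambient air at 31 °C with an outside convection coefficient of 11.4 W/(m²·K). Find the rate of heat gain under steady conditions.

Q ≈ 747 W

Radial (spherical) resistances in series:
R_stainless steel shell = (1/2.02 − 1/2.039)/(4π×15.2) = 2.415×10^-5 K/W
R_polyurethane foam = (1/2.039 − 1/2.174)/(4π×0.0259) = 0.09357 K/W
R_outer film = 1/(h·4πr_o²) = 1/(11.4×4π×2.174²) = 0.001477 K/W
R_total = 0.09507 K/W
Q = ΔT/R_total = 71/0.09507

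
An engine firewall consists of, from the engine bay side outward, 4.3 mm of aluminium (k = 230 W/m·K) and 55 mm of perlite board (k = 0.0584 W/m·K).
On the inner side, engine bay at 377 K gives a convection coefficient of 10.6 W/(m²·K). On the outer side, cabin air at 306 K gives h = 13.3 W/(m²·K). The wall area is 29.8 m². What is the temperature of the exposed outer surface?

Thermal resistances in series:
R_inner film = 1/(h_i·A) = 1/(10.6×29.8) = 0.003166 K/W
R_aluminium = L/(kA) = 0.0043/(230×29.8) = 6.274×10^-7 K/W
R_perlite board = L/(kA) = 0.055/(0.0584×29.8) = 0.0316 K/W
R_outer film = 1/(h_o·A) = 1/(13.3×29.8) = 0.002523 K/W
R_total = 0.03729 K/W;  Q = ΔT/R_total = 71/0.03729 = 1904 W
T_interface = T_inner − Q·ΣR(inner→interface) = 377 − 1900×0.03477

T ≈ 311 K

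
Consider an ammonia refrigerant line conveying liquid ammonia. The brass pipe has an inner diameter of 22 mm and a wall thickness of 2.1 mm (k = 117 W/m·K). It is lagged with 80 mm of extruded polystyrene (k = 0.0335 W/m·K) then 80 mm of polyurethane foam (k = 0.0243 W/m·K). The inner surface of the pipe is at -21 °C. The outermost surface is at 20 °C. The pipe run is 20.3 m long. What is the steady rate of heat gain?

Treating each annulus and film as a series resistance:
R_brass pipe wall = ln(13.1/11)/(2π×117×20.3) = 1.171×10^-5 K/W
R_extruded polystyrene = ln(93.1/13.1)/(2π×0.0335×20.3) = 0.459 K/W
R_polyurethane foam = ln(173.1/93.1)/(2π×0.0243×20.3) = 0.2001 K/W
R_total = 0.6591 K/W
Q = ΔT/R_total = 41/0.6591

Q ≈ 62.2 W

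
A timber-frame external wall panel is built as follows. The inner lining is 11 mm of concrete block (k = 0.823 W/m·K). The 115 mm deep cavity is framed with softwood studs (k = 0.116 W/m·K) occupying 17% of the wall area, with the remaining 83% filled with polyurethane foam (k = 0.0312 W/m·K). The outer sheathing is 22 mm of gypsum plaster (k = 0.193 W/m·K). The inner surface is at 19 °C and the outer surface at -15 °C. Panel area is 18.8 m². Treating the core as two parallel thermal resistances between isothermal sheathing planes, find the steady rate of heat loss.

Q ≈ 241 W

Sheathing layers in series; stud and cavity paths in parallel between them.
R_inner = 0.011/(0.823×18.8) = 7.109×10^-4 K/W
R_stud  = 0.115/(0.116×0.17×18.8) = 0.3102 K/W
R_cav   = 0.115/(0.0312×0.83×18.8) = 0.2362 K/W
1/R_core = 1/R_stud + 1/R_cav → R_core = 0.1341 K/W
R_outer = 0.022/(0.193×18.8) = 0.006063 K/W
R_total = 0.1409 K/W
Q = ΔT/R_total = 34/0.1409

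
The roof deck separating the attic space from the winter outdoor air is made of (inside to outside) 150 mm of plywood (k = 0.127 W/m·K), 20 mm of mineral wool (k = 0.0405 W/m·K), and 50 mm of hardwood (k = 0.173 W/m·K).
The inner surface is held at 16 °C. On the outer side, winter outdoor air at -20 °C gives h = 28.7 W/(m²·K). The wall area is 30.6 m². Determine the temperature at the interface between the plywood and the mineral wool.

T ≈ -5.27 °C

Series thermal resistances:
R_plywood = L/(kA) = 0.15/(0.127×30.6) = 0.0386 K/W
R_mineral wool = L/(kA) = 0.02/(0.0405×30.6) = 0.01614 K/W
R_hardwood = L/(kA) = 0.05/(0.173×30.6) = 0.009445 K/W
R_outer film = 1/(h_o·A) = 1/(28.7×30.6) = 0.001139 K/W
R_total = 0.06532 K/W;  Q = ΔT/R_total = 36/0.06532 = 551.1 W
T_interface = T_inner − Q·ΣR(inner→interface) = 16 − 551×0.0386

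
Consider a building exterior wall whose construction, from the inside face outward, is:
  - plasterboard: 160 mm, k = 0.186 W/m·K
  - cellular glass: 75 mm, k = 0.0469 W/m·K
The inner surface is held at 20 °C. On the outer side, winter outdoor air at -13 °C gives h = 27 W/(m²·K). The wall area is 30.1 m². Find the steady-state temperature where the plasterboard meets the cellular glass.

T ≈ 8.63 °C

Series thermal resistances:
R_plasterboard = L/(kA) = 0.16/(0.186×30.1) = 0.02858 K/W
R_cellular glass = L/(kA) = 0.075/(0.0469×30.1) = 0.05313 K/W
R_outer film = 1/(h_o·A) = 1/(27×30.1) = 0.00123 K/W
R_total = 0.08294 K/W;  Q = ΔT/R_total = 33/0.08294 = 397.9 W
T_interface = T_inner − Q·ΣR(inner→interface) = 20 − 398×0.02858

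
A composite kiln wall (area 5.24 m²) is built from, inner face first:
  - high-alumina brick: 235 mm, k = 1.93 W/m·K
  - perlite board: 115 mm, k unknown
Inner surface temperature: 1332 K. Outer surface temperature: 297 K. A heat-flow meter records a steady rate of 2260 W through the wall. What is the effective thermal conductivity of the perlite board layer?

k ≈ 0.0505 W/(m·K)

Thermal resistances in series:
R_high-alumina brick = L/(kA) = 0.235/(1.93×5.24) = 0.02324 K/W
Sum of known resistances R_other = 0.02324 K/W
Total R = ΔT/Q = 1035/2260 = 0.458 K/W
R_perlite board = R_total − R_other = 0.4347 K/W
k = L/(R·A) = 0.115/(0.4347×5.24)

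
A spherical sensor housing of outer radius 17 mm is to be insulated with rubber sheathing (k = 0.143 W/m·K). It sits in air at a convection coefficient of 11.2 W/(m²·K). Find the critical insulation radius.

r_cr ≈ 25.5 mm

For a sphere r_cr = 2k/h = 2×0.143/11.2
r_cr = 25.5 mm; since the bare radius (17 mm) is below r_cr, adding a thin layer of insulation will *increase* heat loss.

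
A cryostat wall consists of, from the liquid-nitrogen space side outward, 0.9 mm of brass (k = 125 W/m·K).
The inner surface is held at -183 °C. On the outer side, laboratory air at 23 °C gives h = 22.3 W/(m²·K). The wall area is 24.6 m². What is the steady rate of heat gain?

Q ≈ 113000 W

Thermal resistances in series:
R_brass = L/(kA) = 0.0009/(125×24.6) = 2.927×10^-7 K/W
R_outer film = 1/(h_o·A) = 1/(22.3×24.6) = 0.001823 K/W
R_total = 0.001823 K/W
Q = ΔT / R_total = 206 / 0.001823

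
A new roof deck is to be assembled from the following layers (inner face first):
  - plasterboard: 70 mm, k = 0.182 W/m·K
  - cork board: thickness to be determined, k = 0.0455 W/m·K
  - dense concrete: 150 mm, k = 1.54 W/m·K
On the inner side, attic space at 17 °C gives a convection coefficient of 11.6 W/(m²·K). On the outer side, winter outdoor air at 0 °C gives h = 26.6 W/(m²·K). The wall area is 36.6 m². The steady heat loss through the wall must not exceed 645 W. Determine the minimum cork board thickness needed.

L ≈ 16.3 mm

Series thermal resistances:
R_inner film = 1/(h_i·A) = 1/(11.6×36.6) = 0.002355 K/W
R_plasterboard = L/(kA) = 0.07/(0.182×36.6) = 0.01051 K/W
R_dense concrete = L/(kA) = 0.15/(1.54×36.6) = 0.002661 K/W
R_outer film = 1/(h_o·A) = 1/(26.6×36.6) = 0.001027 K/W
Sum of the known resistances R_other = 0.01655 K/W
Required total resistance R_tot = ΔT/Q_allow = 17/645 = 0.02636 K/W
R_cork board = R_tot − R_other = 0.009804 K/W
L = R·k·A = 0.009804×0.0455×36.6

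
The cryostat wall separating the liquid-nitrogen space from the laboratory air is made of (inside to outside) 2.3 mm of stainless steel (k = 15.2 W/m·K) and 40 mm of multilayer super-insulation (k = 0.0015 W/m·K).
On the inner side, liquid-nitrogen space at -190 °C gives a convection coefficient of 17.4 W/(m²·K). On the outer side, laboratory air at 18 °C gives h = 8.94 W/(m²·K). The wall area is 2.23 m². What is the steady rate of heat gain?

Model the wall as resistances in series:
R_inner film = 1/(h_i·A) = 1/(17.4×2.23) = 0.02577 K/W
R_stainless steel = L/(kA) = 0.0023/(15.2×2.23) = 6.785×10^-5 K/W
R_multilayer super-insulation = L/(kA) = 0.04/(0.0015×2.23) = 11.96 K/W
R_outer film = 1/(h_o·A) = 1/(8.94×2.23) = 0.05016 K/W
R_total = 12.03 K/W
Q = ΔT / R_total = 208 / 12.03

Q ≈ 17.3 W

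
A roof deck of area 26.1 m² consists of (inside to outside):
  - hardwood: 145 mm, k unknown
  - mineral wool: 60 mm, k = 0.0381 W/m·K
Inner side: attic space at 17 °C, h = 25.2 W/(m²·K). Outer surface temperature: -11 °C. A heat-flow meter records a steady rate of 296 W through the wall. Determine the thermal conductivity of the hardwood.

Using the resistance-network approach (series):
R_inner film = 1/(h_i·A) = 1/(25.2×26.1) = 0.00152 K/W
R_mineral wool = L/(kA) = 0.06/(0.0381×26.1) = 0.06034 K/W
Sum of known resistances R_other = 0.06186 K/W
Total R = ΔT/Q = 28/296 = 0.09459 K/W
R_hardwood = R_total − R_other = 0.03274 K/W
k = L/(R·A) = 0.145/(0.03274×26.1)

k ≈ 0.17 W/(m·K)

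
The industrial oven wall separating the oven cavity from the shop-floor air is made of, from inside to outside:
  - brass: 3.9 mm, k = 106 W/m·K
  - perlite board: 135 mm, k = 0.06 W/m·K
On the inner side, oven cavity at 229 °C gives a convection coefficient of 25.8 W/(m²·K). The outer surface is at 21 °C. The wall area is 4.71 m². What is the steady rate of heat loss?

Q ≈ 428 W

Thermal resistances in series:
R_inner film = 1/(h_i·A) = 1/(25.8×4.71) = 0.008229 K/W
R_brass = L/(kA) = 0.0039/(106×4.71) = 7.812×10^-6 K/W
R_perlite board = L/(kA) = 0.135/(0.06×4.71) = 0.4777 K/W
R_total = 0.4859 K/W
Q = ΔT / R_total = 208 / 0.4859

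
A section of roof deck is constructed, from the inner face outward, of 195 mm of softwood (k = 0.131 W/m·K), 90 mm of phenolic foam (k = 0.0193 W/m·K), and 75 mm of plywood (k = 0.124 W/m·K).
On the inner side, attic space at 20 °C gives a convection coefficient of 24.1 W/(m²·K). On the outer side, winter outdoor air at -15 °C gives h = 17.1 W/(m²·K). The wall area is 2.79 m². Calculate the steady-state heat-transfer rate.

Model the wall as resistances in series:
R_inner film = 1/(h_i·A) = 1/(24.1×2.79) = 0.01487 K/W
R_softwood = L/(kA) = 0.195/(0.131×2.79) = 0.5335 K/W
R_phenolic foam = L/(kA) = 0.09/(0.0193×2.79) = 1.671 K/W
R_plywood = L/(kA) = 0.075/(0.124×2.79) = 0.2168 K/W
R_outer film = 1/(h_o·A) = 1/(17.1×2.79) = 0.02096 K/W
R_total = 2.458 K/W
Q = ΔT / R_total = 35 / 2.458

Q ≈ 14.2 W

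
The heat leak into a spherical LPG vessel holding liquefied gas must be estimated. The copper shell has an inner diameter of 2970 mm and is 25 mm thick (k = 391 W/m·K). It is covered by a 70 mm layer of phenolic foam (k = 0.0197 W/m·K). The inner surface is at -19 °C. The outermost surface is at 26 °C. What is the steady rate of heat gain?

Q ≈ 380 W

Each spherical layer contributes R = (1/r_i − 1/r_o)/(4πk):
R_copper shell = (1/1.485 − 1/1.51)/(4π×391) = 2.269×10^-6 K/W
R_phenolic foam = (1/1.51 − 1/1.58)/(4π×0.0197) = 0.1185 K/W
R_total = 0.1185 K/W
Q = ΔT/R_total = 45/0.1185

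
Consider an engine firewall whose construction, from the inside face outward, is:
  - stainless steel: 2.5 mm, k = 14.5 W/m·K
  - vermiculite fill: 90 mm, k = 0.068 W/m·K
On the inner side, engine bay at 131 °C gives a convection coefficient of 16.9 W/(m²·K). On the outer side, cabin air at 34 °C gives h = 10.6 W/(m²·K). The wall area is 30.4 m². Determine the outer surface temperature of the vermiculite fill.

T ≈ 40.2 °C

Thermal resistances in series:
R_inner film = 1/(h_i·A) = 1/(16.9×30.4) = 0.001946 K/W
R_stainless steel = L/(kA) = 0.0025/(14.5×30.4) = 5.672×10^-6 K/W
R_vermiculite fill = L/(kA) = 0.09/(0.068×30.4) = 0.04354 K/W
R_outer film = 1/(h_o·A) = 1/(10.6×30.4) = 0.003103 K/W
R_total = 0.04859 K/W;  Q = ΔT/R_total = 97/0.04859 = 1996 W
T_interface = T_inner − Q·ΣR(inner→interface) = 131 − 2000×0.04549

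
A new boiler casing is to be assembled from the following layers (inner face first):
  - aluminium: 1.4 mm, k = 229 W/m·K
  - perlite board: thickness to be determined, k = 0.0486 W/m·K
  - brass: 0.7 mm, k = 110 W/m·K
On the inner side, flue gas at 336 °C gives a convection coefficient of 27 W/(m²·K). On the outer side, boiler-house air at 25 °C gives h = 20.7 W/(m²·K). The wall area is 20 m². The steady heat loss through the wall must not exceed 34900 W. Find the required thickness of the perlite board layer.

L ≈ 4.51 mm

Treating each layer as a thermal resistance in series:
R_inner film = 1/(h_i·A) = 1/(27×20) = 0.001852 K/W
R_aluminium = L/(kA) = 0.0014/(229×20) = 3.057×10^-7 K/W
R_brass = L/(kA) = 0.0007/(110×20) = 3.182×10^-7 K/W
R_outer film = 1/(h_o·A) = 1/(20.7×20) = 0.002415 K/W
Sum of the known resistances R_other = 0.004268 K/W
Required total resistance R_tot = ΔT/Q_allow = 311/34900 = 0.008911 K/W
R_perlite board = R_tot − R_other = 0.004643 K/W
L = R·k·A = 0.004643×0.0486×20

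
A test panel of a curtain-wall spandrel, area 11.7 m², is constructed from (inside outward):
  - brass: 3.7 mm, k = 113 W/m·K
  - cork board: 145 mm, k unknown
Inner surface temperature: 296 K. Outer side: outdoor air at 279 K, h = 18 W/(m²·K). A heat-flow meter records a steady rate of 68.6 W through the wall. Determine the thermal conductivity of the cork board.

Model the wall as resistances in series:
R_brass = L/(kA) = 0.0037/(113×11.7) = 2.799×10^-6 K/W
R_outer film = 1/(h_o·A) = 1/(18×11.7) = 0.004748 K/W
Sum of known resistances R_other = 0.004751 K/W
Total R = ΔT/Q = 17/68.6 = 0.2478 K/W
R_cork board = R_total − R_other = 0.2431 K/W
k = L/(R·A) = 0.145/(0.2431×11.7)

k ≈ 0.051 W/(m·K)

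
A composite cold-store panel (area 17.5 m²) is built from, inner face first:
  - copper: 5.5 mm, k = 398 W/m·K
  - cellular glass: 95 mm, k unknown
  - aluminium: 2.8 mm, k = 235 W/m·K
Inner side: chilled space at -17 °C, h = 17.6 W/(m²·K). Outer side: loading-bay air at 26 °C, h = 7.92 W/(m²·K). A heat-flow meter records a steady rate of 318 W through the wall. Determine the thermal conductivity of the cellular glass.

k ≈ 0.0435 W/(m·K)

Using the resistance-network approach (series):
R_inner film = 1/(h_i·A) = 1/(17.6×17.5) = 0.003247 K/W
R_copper = L/(kA) = 0.0055/(398×17.5) = 7.897×10^-7 K/W
R_aluminium = L/(kA) = 0.0028/(235×17.5) = 6.809×10^-7 K/W
R_outer film = 1/(h_o·A) = 1/(7.92×17.5) = 0.007215 K/W
Sum of known resistances R_other = 0.01046 K/W
Total R = ΔT/Q = 43/318 = 0.1352 K/W
R_cellular glass = R_total − R_other = 0.1248 K/W
k = L/(R·A) = 0.095/(0.1248×17.5)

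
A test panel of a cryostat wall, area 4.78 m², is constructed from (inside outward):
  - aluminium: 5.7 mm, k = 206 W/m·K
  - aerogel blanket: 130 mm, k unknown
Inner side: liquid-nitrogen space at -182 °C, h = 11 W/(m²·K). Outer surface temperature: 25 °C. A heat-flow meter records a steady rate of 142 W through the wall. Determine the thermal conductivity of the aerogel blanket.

Series thermal resistances:
R_inner film = 1/(h_i·A) = 1/(11×4.78) = 0.01902 K/W
R_aluminium = L/(kA) = 0.0057/(206×4.78) = 5.789×10^-6 K/W
Sum of known resistances R_other = 0.01902 K/W
Total R = ΔT/Q = 207/142 = 1.458 K/W
R_aerogel blanket = R_total − R_other = 1.439 K/W
k = L/(R·A) = 0.13/(1.439×4.78)

k ≈ 0.0189 W/(m·K)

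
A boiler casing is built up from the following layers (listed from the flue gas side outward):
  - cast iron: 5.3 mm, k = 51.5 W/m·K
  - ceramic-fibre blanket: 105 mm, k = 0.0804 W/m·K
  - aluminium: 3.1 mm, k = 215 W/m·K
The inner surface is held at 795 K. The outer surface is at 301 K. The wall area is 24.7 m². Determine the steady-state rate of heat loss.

Series thermal resistances:
R_cast iron = L/(kA) = 0.0053/(51.5×24.7) = 4.167×10^-6 K/W
R_ceramic-fibre blanket = L/(kA) = 0.105/(0.0804×24.7) = 0.05287 K/W
R_aluminium = L/(kA) = 0.0031/(215×24.7) = 5.837×10^-7 K/W
R_total = 0.05288 K/W
Q = ΔT / R_total = 494 / 0.05288

Q ≈ 9340 W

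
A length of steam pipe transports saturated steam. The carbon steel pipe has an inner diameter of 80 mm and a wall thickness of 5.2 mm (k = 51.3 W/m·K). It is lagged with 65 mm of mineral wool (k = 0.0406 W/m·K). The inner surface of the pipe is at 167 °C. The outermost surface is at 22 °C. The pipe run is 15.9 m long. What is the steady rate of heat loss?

For a radial system each layer contributes R = ln(r_out/r_in)/(2πkL); films add R = 1/(hA).
R_carbon steel pipe wall = ln(45.2/40)/(2π×51.3×15.9) = 2.385×10^-5 K/W
R_mineral wool = ln(110.2/45.2)/(2π×0.0406×15.9) = 0.2197 K/W
R_total = 0.2197 K/W
Q = ΔT/R_total = 145/0.2197

Q ≈ 660 W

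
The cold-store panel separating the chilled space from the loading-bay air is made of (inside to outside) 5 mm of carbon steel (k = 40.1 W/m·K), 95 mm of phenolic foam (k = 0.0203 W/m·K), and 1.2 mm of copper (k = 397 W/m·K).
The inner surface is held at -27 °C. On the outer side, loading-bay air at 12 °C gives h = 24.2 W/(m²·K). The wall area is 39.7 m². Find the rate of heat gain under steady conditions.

Q ≈ 328 W

Using the resistance-network approach (series):
R_carbon steel = L/(kA) = 0.005/(40.1×39.7) = 3.141×10^-6 K/W
R_phenolic foam = L/(kA) = 0.095/(0.0203×39.7) = 0.1179 K/W
R_copper = L/(kA) = 0.0012/(397×39.7) = 7.614×10^-8 K/W
R_outer film = 1/(h_o·A) = 1/(24.2×39.7) = 0.001041 K/W
R_total = 0.1189 K/W
Q = ΔT / R_total = 39 / 0.1189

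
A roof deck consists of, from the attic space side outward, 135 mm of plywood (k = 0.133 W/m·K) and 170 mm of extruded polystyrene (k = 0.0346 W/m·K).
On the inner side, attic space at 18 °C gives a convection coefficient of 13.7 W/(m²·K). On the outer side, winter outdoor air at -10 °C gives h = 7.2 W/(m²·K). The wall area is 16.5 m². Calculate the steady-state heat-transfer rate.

Model the wall as resistances in series:
R_inner film = 1/(h_i·A) = 1/(13.7×16.5) = 0.004424 K/W
R_plywood = L/(kA) = 0.135/(0.133×16.5) = 0.06152 K/W
R_extruded polystyrene = L/(kA) = 0.17/(0.0346×16.5) = 0.2978 K/W
R_outer film = 1/(h_o·A) = 1/(7.2×16.5) = 0.008418 K/W
R_total = 0.3721 K/W
Q = ΔT / R_total = 28 / 0.3721

Q ≈ 75.2 W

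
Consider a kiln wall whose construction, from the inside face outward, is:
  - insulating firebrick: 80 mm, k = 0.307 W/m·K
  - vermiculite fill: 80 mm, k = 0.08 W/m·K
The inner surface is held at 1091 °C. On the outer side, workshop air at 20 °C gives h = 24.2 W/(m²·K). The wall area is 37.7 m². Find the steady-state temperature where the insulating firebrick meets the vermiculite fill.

Treating each layer as a thermal resistance in series:
R_insulating firebrick = L/(kA) = 0.08/(0.307×37.7) = 0.006912 K/W
R_vermiculite fill = L/(kA) = 0.08/(0.08×37.7) = 0.02653 K/W
R_outer film = 1/(h_o·A) = 1/(24.2×37.7) = 0.001096 K/W
R_total = 0.03453 K/W;  Q = ΔT/R_total = 1071/0.03453 = 31010 W
T_interface = T_inner − Q·ΣR(inner→interface) = 1091 − 31000×0.006912

T ≈ 877 °C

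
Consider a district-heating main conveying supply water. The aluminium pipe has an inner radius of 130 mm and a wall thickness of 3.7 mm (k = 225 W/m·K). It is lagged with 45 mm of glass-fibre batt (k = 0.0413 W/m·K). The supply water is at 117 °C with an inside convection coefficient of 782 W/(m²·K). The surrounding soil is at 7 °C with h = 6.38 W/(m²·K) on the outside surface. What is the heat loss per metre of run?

q′ ≈ 87.4 W/m

Treating each annulus and film as a series resistance:
R_inner film = 1/(h_i·2πr₁L) = 1/(782×2π×0.13×1) = 0.001566 K/W
R_aluminium pipe wall = ln(133.7/130)/(2π×225×1) = 1.985×10^-5 K/W
R_glass-fibre batt = ln(178.7/133.7)/(2π×0.0413×1) = 1.118 K/W
R_outer film = 1/(h_o·2πr_oL) = 1/(6.38×2π×0.1787×1) = 0.1396 K/W
R_total = 1.259 K/W
Q = ΔT/R_total = 110/1.259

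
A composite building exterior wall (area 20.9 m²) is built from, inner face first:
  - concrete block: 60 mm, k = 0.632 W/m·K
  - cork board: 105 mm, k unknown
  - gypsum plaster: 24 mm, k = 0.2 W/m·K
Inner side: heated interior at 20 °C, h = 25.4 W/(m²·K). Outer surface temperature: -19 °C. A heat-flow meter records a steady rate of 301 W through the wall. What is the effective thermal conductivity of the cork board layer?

Model the wall as resistances in series:
R_inner film = 1/(h_i·A) = 1/(25.4×20.9) = 0.001884 K/W
R_concrete block = L/(kA) = 0.06/(0.632×20.9) = 0.004542 K/W
R_gypsum plaster = L/(kA) = 0.024/(0.2×20.9) = 0.005742 K/W
Sum of known resistances R_other = 0.01217 K/W
Total R = ΔT/Q = 39/301 = 0.1296 K/W
R_cork board = R_total − R_other = 0.1174 K/W
k = L/(R·A) = 0.105/(0.1174×20.9)

k ≈ 0.0428 W/(m·K)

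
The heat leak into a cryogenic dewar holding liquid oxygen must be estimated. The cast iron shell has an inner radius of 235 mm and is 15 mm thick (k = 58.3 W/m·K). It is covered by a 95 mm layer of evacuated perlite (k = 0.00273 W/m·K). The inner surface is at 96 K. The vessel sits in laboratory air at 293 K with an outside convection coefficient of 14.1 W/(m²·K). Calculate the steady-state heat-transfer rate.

Spherical conduction: R = (1/r_in − 1/r_out)/(4πk) per layer; series-sum.
R_cast iron shell = (1/0.235 − 1/0.25)/(4π×58.3) = 3.485×10^-4 K/W
R_evacuated perlite = (1/0.25 − 1/0.345)/(4π×0.00273) = 32.11 K/W
R_outer film = 1/(h·4πr_o²) = 1/(14.1×4π×0.345²) = 0.04742 K/W
R_total = 32.15 K/W
Q = ΔT/R_total = 197/32.15

Q ≈ 6.13 W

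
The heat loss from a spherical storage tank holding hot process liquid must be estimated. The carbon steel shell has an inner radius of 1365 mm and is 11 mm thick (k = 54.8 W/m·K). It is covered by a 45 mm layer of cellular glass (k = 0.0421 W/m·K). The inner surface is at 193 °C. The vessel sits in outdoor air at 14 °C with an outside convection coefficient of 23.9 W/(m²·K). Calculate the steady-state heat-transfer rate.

Q ≈ 3960 W

Each spherical layer contributes R = (1/r_i − 1/r_o)/(4πk):
R_carbon steel shell = (1/1.365 − 1/1.376)/(4π×54.8) = 8.505×10^-6 K/W
R_cellular glass = (1/1.376 − 1/1.421)/(4π×0.0421) = 0.0435 K/W
R_outer film = 1/(h·4πr_o²) = 1/(23.9×4π×1.421²) = 0.001649 K/W
R_total = 0.04516 K/W
Q = ΔT/R_total = 179/0.04516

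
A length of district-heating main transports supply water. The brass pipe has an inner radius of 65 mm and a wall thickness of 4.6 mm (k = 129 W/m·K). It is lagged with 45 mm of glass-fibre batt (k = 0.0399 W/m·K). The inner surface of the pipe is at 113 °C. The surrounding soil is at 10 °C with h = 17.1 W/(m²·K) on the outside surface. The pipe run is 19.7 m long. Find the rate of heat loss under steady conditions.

Radial resistances (cylindrical: R_cond = ln(r_o/r_i)/(2πkL), R_conv = 1/(h·2πrL)):
R_brass pipe wall = ln(69.6/65)/(2π×129×19.7) = 4.282×10^-6 K/W
R_glass-fibre batt = ln(114.6/69.6)/(2π×0.0399×19.7) = 0.101 K/W
R_outer film = 1/(h_o·2πr_oL) = 1/(17.1×2π×0.1146×19.7) = 0.004123 K/W
R_total = 0.1051 K/W
Q = ΔT/R_total = 103/0.1051

Q ≈ 980 W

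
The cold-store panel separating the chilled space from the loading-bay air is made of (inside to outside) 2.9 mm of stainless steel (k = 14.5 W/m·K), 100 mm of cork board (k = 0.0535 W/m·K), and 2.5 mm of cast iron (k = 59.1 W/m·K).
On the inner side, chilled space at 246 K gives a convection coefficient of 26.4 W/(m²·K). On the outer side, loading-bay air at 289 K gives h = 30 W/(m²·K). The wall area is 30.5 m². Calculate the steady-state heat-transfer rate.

Q ≈ 676 W

Thermal resistances in series:
R_inner film = 1/(h_i·A) = 1/(26.4×30.5) = 0.001242 K/W
R_stainless steel = L/(kA) = 0.0029/(14.5×30.5) = 6.557×10^-6 K/W
R_cork board = L/(kA) = 0.1/(0.0535×30.5) = 0.06128 K/W
R_cast iron = L/(kA) = 0.0025/(59.1×30.5) = 1.387×10^-6 K/W
R_outer film = 1/(h_o·A) = 1/(30×30.5) = 0.001093 K/W
R_total = 0.06363 K/W
Q = ΔT / R_total = 43 / 0.06363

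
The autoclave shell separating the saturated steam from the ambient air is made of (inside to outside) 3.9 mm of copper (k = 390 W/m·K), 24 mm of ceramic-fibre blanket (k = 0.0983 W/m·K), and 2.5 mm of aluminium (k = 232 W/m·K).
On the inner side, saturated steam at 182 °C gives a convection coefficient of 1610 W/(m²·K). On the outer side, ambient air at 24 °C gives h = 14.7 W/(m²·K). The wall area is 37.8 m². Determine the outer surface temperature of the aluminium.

T ≈ 58.4 °C

Series thermal resistances:
R_inner film = 1/(h_i·A) = 1/(1610×37.8) = 1.643×10^-5 K/W
R_copper = L/(kA) = 0.0039/(390×37.8) = 2.646×10^-7 K/W
R_ceramic-fibre blanket = L/(kA) = 0.024/(0.0983×37.8) = 0.006459 K/W
R_aluminium = L/(kA) = 0.0025/(232×37.8) = 2.851×10^-7 K/W
R_outer film = 1/(h_o·A) = 1/(14.7×37.8) = 0.0018 K/W
R_total = 0.008276 K/W;  Q = ΔT/R_total = 158/0.008276 = 19090 W
T_interface = T_inner − Q·ΣR(inner→interface) = 182 − 19100×0.006476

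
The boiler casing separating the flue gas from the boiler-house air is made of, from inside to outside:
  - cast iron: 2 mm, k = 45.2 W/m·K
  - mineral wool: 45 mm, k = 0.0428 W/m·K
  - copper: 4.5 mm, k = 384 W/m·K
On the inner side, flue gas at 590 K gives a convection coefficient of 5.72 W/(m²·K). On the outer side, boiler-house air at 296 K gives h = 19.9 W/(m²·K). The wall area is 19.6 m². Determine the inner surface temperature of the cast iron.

Series thermal resistances:
R_inner film = 1/(h_i·A) = 1/(5.72×19.6) = 0.00892 K/W
R_cast iron = L/(kA) = 0.002/(45.2×19.6) = 2.258×10^-6 K/W
R_mineral wool = L/(kA) = 0.045/(0.0428×19.6) = 0.05364 K/W
R_copper = L/(kA) = 0.0045/(384×19.6) = 5.979×10^-7 K/W
R_outer film = 1/(h_o·A) = 1/(19.9×19.6) = 0.002564 K/W
R_total = 0.06513 K/W;  Q = ΔT/R_total = 294/0.06513 = 4514 W
T_interface = T_inner − Q·ΣR(inner→interface) = 590 − 4510×0.00892

T ≈ 550 K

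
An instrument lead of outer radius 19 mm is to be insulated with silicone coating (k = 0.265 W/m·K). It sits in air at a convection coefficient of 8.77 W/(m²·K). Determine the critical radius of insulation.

For a cylinder r_cr = k/h = 0.265/8.77
r_cr = 30.2 mm; since the bare radius (19 mm) is below r_cr, adding a thin layer of insulation will *increase* heat loss.

r_cr ≈ 30.2 mm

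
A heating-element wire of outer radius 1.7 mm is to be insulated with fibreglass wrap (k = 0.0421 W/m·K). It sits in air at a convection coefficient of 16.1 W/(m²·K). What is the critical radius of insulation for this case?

r_cr ≈ 2.61 mm

For a cylinder r_cr = k/h = 0.0421/16.1
r_cr = 2.61 mm; since the bare radius (1.7 mm) is below r_cr, adding a thin layer of insulation will *increase* heat loss.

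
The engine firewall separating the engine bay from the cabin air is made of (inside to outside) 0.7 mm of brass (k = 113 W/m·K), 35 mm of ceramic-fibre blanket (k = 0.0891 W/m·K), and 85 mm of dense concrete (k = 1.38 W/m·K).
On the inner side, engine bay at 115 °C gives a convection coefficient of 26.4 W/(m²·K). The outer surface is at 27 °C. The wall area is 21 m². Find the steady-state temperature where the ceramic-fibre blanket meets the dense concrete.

Using the resistance-network approach (series):
R_inner film = 1/(h_i·A) = 1/(26.4×21) = 0.001804 K/W
R_brass = L/(kA) = 0.0007/(113×21) = 2.95×10^-7 K/W
R_ceramic-fibre blanket = L/(kA) = 0.035/(0.0891×21) = 0.01871 K/W
R_dense concrete = L/(kA) = 0.085/(1.38×21) = 0.002933 K/W
R_total = 0.02344 K/W;  Q = ΔT/R_total = 88/0.02344 = 3754 W
T_interface = T_inner − Q·ΣR(inner→interface) = 115 − 3750×0.02051

T ≈ 38 °C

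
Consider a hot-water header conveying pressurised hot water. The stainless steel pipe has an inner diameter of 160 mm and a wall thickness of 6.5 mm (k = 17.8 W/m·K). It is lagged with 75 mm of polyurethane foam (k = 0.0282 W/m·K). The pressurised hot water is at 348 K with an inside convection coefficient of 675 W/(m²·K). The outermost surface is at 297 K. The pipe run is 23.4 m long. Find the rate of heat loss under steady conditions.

Cylindrical conduction, so R = ln(r₂/r₁)/(2πkL) per layer, in series:
R_inner film = 1/(h_i·2πr₁L) = 1/(675×2π×0.08×23.4) = 1.26×10^-4 K/W
R_stainless steel pipe wall = ln(86.5/80)/(2π×17.8×23.4) = 2.985×10^-5 K/W
R_polyurethane foam = ln(161.5/86.5)/(2π×0.0282×23.4) = 0.1506 K/W
R_total = 0.1507 K/W
Q = ΔT/R_total = 51/0.1507

Q ≈ 338 W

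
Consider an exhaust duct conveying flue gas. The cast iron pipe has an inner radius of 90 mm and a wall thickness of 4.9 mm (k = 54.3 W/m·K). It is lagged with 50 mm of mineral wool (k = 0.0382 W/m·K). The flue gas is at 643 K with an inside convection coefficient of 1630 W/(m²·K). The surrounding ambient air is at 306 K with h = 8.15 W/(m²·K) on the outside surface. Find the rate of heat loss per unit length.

q′ ≈ 177 W/m

Cylindrical conduction, so R = ln(r₂/r₁)/(2πkL) per layer, in series:
R_inner film = 1/(h_i·2πr₁L) = 1/(1630×2π×0.09×1) = 0.001085 K/W
R_cast iron pipe wall = ln(94.9/90)/(2π×54.3×1) = 1.554×10^-4 K/W
R_mineral wool = ln(144.9/94.9)/(2π×0.0382×1) = 1.763 K/W
R_outer film = 1/(h_o·2πr_oL) = 1/(8.15×2π×0.1449×1) = 0.1348 K/W
R_total = 1.899 K/W
Q = ΔT/R_total = 337/1.899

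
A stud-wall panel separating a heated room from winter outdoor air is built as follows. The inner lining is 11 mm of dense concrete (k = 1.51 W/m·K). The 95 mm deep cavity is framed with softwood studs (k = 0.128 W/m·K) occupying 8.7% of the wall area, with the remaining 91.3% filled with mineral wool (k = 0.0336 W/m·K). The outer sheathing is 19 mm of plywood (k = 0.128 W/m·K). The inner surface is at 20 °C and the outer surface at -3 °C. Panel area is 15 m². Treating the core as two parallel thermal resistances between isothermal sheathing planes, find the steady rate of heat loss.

Q ≈ 142 W

Sheathing layers in series; stud and cavity paths in parallel between them.
R_inner = 0.011/(1.51×15) = 4.857×10^-4 K/W
R_stud  = 0.095/(0.128×0.087×15) = 0.5687 K/W
R_cav   = 0.095/(0.0336×0.913×15) = 0.2065 K/W
1/R_core = 1/R_stud + 1/R_cav → R_core = 0.1515 K/W
R_outer = 0.019/(0.128×15) = 0.009896 K/W
R_total = 0.1619 K/W
Q = ΔT/R_total = 23/0.1619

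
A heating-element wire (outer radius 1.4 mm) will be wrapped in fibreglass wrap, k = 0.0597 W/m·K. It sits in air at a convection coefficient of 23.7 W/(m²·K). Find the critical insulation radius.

r_cr ≈ 2.52 mm

For a cylinder r_cr = k/h = 0.0597/23.7
r_cr = 2.52 mm; since the bare radius (1.4 mm) is below r_cr, adding a thin layer of insulation will *increase* heat loss.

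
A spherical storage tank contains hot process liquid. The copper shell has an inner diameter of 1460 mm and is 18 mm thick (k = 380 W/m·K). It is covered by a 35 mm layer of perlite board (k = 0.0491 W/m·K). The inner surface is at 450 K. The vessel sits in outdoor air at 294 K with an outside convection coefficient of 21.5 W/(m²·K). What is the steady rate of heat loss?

Q ≈ 1520 W

Spherical conduction: R = (1/r_in − 1/r_out)/(4πk) per layer; series-sum.
R_copper shell = (1/0.73 − 1/0.748)/(4π×380) = 6.903×10^-6 K/W
R_perlite board = (1/0.748 − 1/0.783)/(4π×0.0491) = 0.09685 K/W
R_outer film = 1/(h·4πr_o²) = 1/(21.5×4π×0.783²) = 0.006037 K/W
R_total = 0.1029 K/W
Q = ΔT/R_total = 156/0.1029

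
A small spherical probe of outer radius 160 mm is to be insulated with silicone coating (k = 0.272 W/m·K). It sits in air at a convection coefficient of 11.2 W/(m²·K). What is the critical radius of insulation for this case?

r_cr ≈ 48.6 mm

For a sphere r_cr = 2k/h = 2×0.272/11.2
r_cr = 48.6 mm; since the bare radius (160 mm) is above r_cr, any added insulation will reduce heat loss.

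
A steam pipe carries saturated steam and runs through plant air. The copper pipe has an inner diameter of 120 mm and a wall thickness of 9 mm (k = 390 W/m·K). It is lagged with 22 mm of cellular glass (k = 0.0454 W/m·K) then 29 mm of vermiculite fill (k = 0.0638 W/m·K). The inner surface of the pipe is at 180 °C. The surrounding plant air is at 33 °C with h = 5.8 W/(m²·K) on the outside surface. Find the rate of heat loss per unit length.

Cylindrical conduction, so R = ln(r₂/r₁)/(2πkL) per layer, in series:
R_copper pipe wall = ln(69/60)/(2π×390×1) = 5.704×10^-5 K/W
R_cellular glass = ln(91/69)/(2π×0.0454×1) = 0.9702 K/W
R_vermiculite fill = ln(120/91)/(2π×0.0638×1) = 0.6901 K/W
R_outer film = 1/(h_o·2πr_oL) = 1/(5.8×2π×0.12×1) = 0.2287 K/W
R_total = 1.889 K/W
Q = ΔT/R_total = 147/1.889

q′ ≈ 77.8 W/m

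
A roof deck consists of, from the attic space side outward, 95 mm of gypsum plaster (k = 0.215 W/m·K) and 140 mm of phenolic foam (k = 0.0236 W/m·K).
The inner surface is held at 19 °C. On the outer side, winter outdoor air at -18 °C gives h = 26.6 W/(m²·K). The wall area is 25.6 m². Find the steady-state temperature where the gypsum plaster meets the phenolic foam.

Treating each layer as a thermal resistance in series:
R_gypsum plaster = L/(kA) = 0.095/(0.215×25.6) = 0.01726 K/W
R_phenolic foam = L/(kA) = 0.14/(0.0236×25.6) = 0.2317 K/W
R_outer film = 1/(h_o·A) = 1/(26.6×25.6) = 0.001469 K/W
R_total = 0.2505 K/W;  Q = ΔT/R_total = 37/0.2505 = 147.7 W
T_interface = T_inner − Q·ΣR(inner→interface) = 19 − 148×0.01726

T ≈ 16.5 °C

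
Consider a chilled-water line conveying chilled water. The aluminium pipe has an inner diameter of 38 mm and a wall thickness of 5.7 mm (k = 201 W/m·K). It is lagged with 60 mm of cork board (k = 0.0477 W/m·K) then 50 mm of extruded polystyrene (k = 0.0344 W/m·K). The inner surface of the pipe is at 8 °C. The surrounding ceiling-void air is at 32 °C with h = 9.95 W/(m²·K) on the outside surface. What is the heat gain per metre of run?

For a radial system each layer contributes R = ln(r_out/r_in)/(2πkL); films add R = 1/(hA).
R_aluminium pipe wall = ln(24.7/19)/(2π×201×1) = 2.077×10^-4 K/W
R_cork board = ln(84.7/24.7)/(2π×0.0477×1) = 4.112 K/W
R_extruded polystyrene = ln(134.7/84.7)/(2π×0.0344×1) = 2.146 K/W
R_outer film = 1/(h_o·2πr_oL) = 1/(9.95×2π×0.1347×1) = 0.1187 K/W
R_total = 6.377 K/W
Q = ΔT/R_total = 24/6.377

q′ ≈ 3.76 W/m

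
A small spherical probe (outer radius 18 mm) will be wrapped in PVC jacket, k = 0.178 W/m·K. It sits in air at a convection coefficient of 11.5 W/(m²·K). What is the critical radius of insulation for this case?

For a sphere r_cr = 2k/h = 2×0.178/11.5
r_cr = 31 mm; since the bare radius (18 mm) is below r_cr, adding a thin layer of insulation will *increase* heat loss.

r_cr ≈ 31 mm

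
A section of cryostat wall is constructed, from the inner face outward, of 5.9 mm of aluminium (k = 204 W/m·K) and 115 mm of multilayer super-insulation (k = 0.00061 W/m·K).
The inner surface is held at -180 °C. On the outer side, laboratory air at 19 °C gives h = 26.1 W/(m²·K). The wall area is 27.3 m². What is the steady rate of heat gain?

Series thermal resistances:
R_aluminium = L/(kA) = 0.0059/(204×27.3) = 1.059×10^-6 K/W
R_multilayer super-insulation = L/(kA) = 0.115/(0.00061×27.3) = 6.906 K/W
R_outer film = 1/(h_o·A) = 1/(26.1×27.3) = 0.001403 K/W
R_total = 6.907 K/W
Q = ΔT / R_total = 199 / 6.907

Q ≈ 28.8 W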